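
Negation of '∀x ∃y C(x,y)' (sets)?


Original: ∀x ∃y C(x,y)
Rule: ¬∀→∃, ¬∃→∀, negate predicate.
Negation: ∃x ∀y ¬C(x,y)

∃x ∀y ¬C(x,y)


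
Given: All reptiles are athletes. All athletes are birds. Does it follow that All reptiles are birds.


Premise 1: All reptiles are athletes.
Premise 2: All athletes are birds.
Conclusion: All reptiles are birds.
Barbara syllogism (AAA-1): All A are B, All B are C → All A are C.
Middle term (athletes) distributed in premise 2.

Valid


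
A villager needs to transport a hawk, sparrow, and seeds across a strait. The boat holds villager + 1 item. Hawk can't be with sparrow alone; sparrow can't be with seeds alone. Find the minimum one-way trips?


1. villager+sparrow → 2. villager ← 3. villager+hawk → 4. villager+sparrow ← 5. villager+seeds → 6. villager ← 7. villager+sparrow →
Minimum trips = 7

7


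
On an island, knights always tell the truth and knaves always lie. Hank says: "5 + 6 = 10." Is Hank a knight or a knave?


Statement: "5 + 6 = 10."
Actual: 5 + 6 = 11
Claimed: 10
Statement is FALSE → Hank lies → Knave

Knave


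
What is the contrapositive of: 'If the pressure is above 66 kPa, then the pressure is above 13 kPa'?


Original: If the pressure is above 66 kPa, then the pressure is above 13 kPa
Contrapositive: If ¬Q, then ¬P
Negate Q: not (the pressure is above 13 kPa)
Negate P: not (the pressure is above 66 kPa)

If not (the pressure is above 13 kPa), then not (the pressure is above 66 kPa).


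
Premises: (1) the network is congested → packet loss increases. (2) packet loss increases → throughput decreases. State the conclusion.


Hypothetical syllogism: P → Q, Q → R ⊢ P → R
Premise 1: the network is congested → packet loss increases
Premise 2: packet loss increases → throughput decreases
Chain the implications: the middle term (packet loss increases) links the two.
Conclusion: If the network is congested, then throughput decreases.

If the network is congested, then throughput decreases.


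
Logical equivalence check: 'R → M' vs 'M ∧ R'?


Expression 1: R → M
Expression 2: M ∧ R
Truth table (R M | Expr1 Expr2):
  T T |   T     T
  T F |   F     F
  F T |   T     F   ← differ
  F F |   T     F   ← differ
Counterexample: R=F, M=T gives Expr1 = T but Expr2 = F, so the expressions are NOT logically equivalent.

No


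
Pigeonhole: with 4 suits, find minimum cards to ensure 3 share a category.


Pigeonhole: to guarantee k in one of n categories, need (k-1)×n + 1.
k = 3, n = 4
Minimum = (3-1) × 4 + 1 = 2 × 4 + 1

9


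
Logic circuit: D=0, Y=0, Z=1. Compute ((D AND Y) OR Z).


D AND Y = 0&0 = 0
0 OR 1 = 1

1


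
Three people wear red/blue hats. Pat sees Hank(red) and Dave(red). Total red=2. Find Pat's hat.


Total red = 2, seen red = 2
Own red = 2 - 2 = 0
Pat's hat is blue.

blue


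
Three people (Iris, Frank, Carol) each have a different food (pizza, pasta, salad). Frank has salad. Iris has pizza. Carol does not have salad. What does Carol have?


From clues:
  Frank → salad
  Iris → pizza
By elimination, Carol gets the remaining.

pasta


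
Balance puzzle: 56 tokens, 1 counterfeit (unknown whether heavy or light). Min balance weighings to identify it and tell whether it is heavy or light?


Let n = 56. 112 possibilities (n tokens × lighter/heavier); each weighing has 3 outcomes.
Bound for k weighings: say the first weighing puts j tokens on each pan. If it tips, the 2j weighed tokens remain suspects (each with a known direction) and k-1 weighings give 3^(k-1) outcomes; 3^(k-1) is odd, so 2j ≤ 3^(k-1) - 1. If it balances, the n - 2j unweighed tokens remain with direction unknown: 2(n - 2j) ≤ 3^(k-1) - 1 by the same parity argument. Adding, n ≤ (3^(k-1) - 1) + (3^(k-1) - 1)/2 = (3^k - 3)/2, and the classical three-group strategy achieves this (3 tokens in 2 weighings, 12 in 3, 39 in 4, 120 in 5).
So we need the smallest k with (3^k - 3)/2 ≥ 56.
k = 4: (3^4 - 3)/2 = 39 < 56 ✗
k = 5: (3^5 - 3)/2 = 120 ≥ 56 ✓

5


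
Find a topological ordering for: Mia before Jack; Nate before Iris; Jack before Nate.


Constraints: Mia before Jack; Nate before Iris; Jack before Nate
Method: repeatedly schedule the remaining task that has no remaining task required before it.
  Step 1: remaining {Nate, Mia, Jack, Iris}; every task except Mia still has a predecessor pending → schedule Mia.
  Step 2: remaining {Nate, Jack, Iris}; every task except Jack still has a predecessor pending → schedule Jack.
  Step 3: remaining {Nate, Iris}; every task except Nate still has a predecessor pending → schedule Nate.
  Step 4: only Iris remains → schedule Iris.
Resulting order:

Mia → Jack → Nate → Iris


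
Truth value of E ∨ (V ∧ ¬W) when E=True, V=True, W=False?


E = True, V = True, W = False
Expression: E ∨ (V ∧ ¬W)
Step 1: ¬W = NOT False = True
Step 2: V ∧ ¬W = True AND True = True
Step 3: E ∨ (True) = True OR True = True

True


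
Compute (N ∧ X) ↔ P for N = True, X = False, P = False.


N = True, X = False, P = False
Step 1: N ∧ X = True AND False = False
Step 2: (False) ↔ P: true when both sides have same truth value.
Result: False ↔ False = True

True


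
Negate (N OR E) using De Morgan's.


De Morgan's law: ¬(P ∨ Q) ≡ ¬P ∧ ¬Q
¬(N ∨ E) = ¬N ∧ ¬E

¬N ∧ ¬E


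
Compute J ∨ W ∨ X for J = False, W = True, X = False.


J = False, W = True, X = False
Step 1: J ∨ W = False OR True = True
Step 2: True ∨ X = True OR False = True
OR is true when at least one operand is true.

True


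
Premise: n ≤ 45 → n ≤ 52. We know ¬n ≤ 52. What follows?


Modus tollens: P → Q, ¬Q ⊢ ¬P
P: n ≤ 45
Q: n ≤ 52
We have P → Q and Q is false.
By modus tollens, P must be false.

It is not the case that n ≤ 45


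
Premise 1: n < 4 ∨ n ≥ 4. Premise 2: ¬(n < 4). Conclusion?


Disjunctive syllogism: P ∨ Q, ¬P ⊢ Q
Disjunction: n < 4 ∨ n ≥ 4
We know it is not the case that n < 4.
By disjunctive syllogism, the other disjunct must be true.

n ≥ 4


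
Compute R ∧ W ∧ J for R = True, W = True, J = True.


R = True, W = True, J = True
Step 1: R ∧ W = True AND True = True
Step 2: (True) ∧ J = (True) AND True = True
AND is true only when ALL operands are true.

True


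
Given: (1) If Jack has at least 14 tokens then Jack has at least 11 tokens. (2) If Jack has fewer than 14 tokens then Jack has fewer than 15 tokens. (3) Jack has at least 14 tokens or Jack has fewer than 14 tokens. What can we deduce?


Constructive dilemma: (P → Q) ∧ (R → S), P ∨ R ⊢ Q ∨ S
Premise 1: Jack has at least 14 tokens → Jack has at least 11 tokens
Premise 2: Jack has fewer than 14 tokens → Jack has fewer than 15 tokens
Premise 3: Jack has at least 14 tokens ∨ Jack has fewer than 14 tokens
Case 1: Assuming Jack has at least 14 tokens, then by Premise 1, Jack has at least 11 tokens.
Case 2: Assuming Jack has fewer than 14 tokens, then by Premise 2, Jack has fewer than 15 tokens.
Since one of Jack has at least 14 tokens or Jack has fewer than 14 tokens must hold, we get Jack has at least 11 tokens or Jack has fewer than 15 tokens.

Jack has at least 11 tokens or Jack has fewer than 15 tokens.


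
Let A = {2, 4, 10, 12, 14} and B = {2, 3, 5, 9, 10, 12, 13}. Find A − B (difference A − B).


A = {2, 4, 10, 12, 14}
B = {2, 3, 5, 9, 10, 12, 13}
Operation: difference A − B
In A but not B: 4, 14

{4, 14}


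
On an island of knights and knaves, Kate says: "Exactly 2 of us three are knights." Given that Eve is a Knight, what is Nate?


Kate claims exactly 2 knights among Kate, Eve, Nate.
Given: Eve is a Knight.

Case 1: Kate is a Knight (tells truth)
  Then exactly 2 of the three are knights.
  Counting Kate, Eve: 2 knight(s) so far. Need 0 more → Nate = Knave.
Case 2: Kate is a Knave (lies)
  Then the count is NOT 2.
  If Nate = Knight, count = 2 = 2 → claim would be true, contradicts lie.
  If Nate = Knave, count = 1 ≠ 2 → lie confirmed ✓

Nate is a Knave.

Knave


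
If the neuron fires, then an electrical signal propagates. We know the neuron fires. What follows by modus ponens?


Modus ponens: P → Q, P ⊢ Q
P: the neuron fires
Q: an electrical signal propagates
We have P → Q and P is true.
By modus ponens, Q must be true.

An electrical signal propagates


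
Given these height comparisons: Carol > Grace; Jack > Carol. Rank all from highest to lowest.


Constraints: Carol > Grace; Jack > Carol
Method: at each step, the next-highest is the one remaining person who never appears on the smaller side of a constraint between remaining people.
  Step 1: remaining {Carol, Grace, Jack}; on the smaller side: {Carol, Grace} → Jack is next (Jack > Carol).
  Step 2: remaining {Carol, Grace}; on the smaller side: {Grace} → Carol is next (Carol > Grace).
  Step 3: only Grace remains → lowest.
Final ranking (highest to lowest):

Jack > Carol > Grace


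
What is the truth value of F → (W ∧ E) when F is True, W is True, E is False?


F = True, W = True, E = False
Step 1: W ∧ E = True AND False = False
Step 2: F → (False): false only when F=True and consequent=False.
Result: False

False


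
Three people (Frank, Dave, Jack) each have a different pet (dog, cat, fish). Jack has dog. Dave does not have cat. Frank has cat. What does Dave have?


From clues:
  Jack → dog
  Frank → cat
By elimination, Dave gets the remaining.

fish


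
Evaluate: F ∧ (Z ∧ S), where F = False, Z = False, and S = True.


F = False, Z = False, S = True
Step 1: Z ∧ S = False AND True = False
Step 2: F ∧ False = False AND False = False
AND is true only when ALL operands are true.

False


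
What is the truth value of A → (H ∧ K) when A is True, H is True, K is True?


A = True, H = True, K = True
Step 1: H ∧ K = True AND True = True
Step 2: A → (True): false only when A=True and consequent=False.
Result: True

True


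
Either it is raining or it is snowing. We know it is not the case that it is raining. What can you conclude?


Disjunctive syllogism: P ∨ Q, ¬P ⊢ Q
Disjunction: it is raining ∨ it is snowing
We know it is not the case that it is raining.
By disjunctive syllogism, the other disjunct must be true.

It is snowing


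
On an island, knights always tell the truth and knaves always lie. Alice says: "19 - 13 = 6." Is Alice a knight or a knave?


Statement: "19 - 13 = 6."
Actual: 19 - 13 = 6
Claimed: 6
Statement is TRUE → Alice tells the truth → Knight

Knight


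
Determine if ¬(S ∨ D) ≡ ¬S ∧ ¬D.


Expression 1: ¬(S ∨ D)
Expression 2: ¬S ∧ ¬D
Truth table (S D | Expr1 Expr2):
  T T |   F     F
  T F |   F     F
  F T |   F     F
  F F |   T     T
All 4 rows agree, so the expressions are logically equivalent.

Yes


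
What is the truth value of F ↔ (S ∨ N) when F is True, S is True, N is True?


F = True, S = True, N = True
Step 1: S ∨ N = True OR True = True
Step 2: F ↔ (True): true when both sides have same truth value.
Result: True ↔ True = True

True


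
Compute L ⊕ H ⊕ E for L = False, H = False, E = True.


L = False, H = False, E = True
Step 1: L ⊕ H = False XOR False = False
Step 2: False ⊕ E = False XOR True = True
XOR is true when an odd number of operands are true.

True


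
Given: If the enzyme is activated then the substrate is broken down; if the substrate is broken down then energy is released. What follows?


Hypothetical syllogism: P → Q, Q → R ⊢ P → R
Premise 1: the enzyme is activated → the substrate is broken down
Premise 2: the substrate is broken down → energy is released
Chain the implications: the middle term (the substrate is broken down) links the two.
Conclusion: If the enzyme is activated, then energy is released.

If the enzyme is activated, then energy is released.


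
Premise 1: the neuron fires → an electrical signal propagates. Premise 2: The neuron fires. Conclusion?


Modus ponens: P → Q, P ⊢ Q
P: the neuron fires
Q: an electrical signal propagates
We have P → Q and P is true.
By modus ponens, Q must be true.

An electrical signal propagates


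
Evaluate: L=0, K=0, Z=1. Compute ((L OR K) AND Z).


L OR K = 0|0 = 0
0 AND 1 = 0

0


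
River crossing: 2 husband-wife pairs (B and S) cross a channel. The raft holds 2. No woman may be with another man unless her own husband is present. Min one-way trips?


Label couples B and S.
1. WB+WS → (far: WB,WS; near: HB,HS)
2. WB ←   (far: WS; near: HB,HS,WB)
3. HB+HS → (far: HB,HS,WS; near: WB)
4. HB ←   (far: HS,WS; near: HB,WB)  — HB returns, since WB is alone on near bank
5. HB+WB → (far: all four; near: empty)
Every state respects the constraint.
Minimum trips = 5

5


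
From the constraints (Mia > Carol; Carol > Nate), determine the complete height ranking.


Constraints: Mia > Carol; Carol > Nate
Method: at each step, the next-highest is the one remaining person who never appears on the smaller side of a constraint between remaining people.
  Step 1: remaining {Nate, Carol, Mia}; on the smaller side: {Nate, Carol} → Mia is next (Mia > Carol).
  Step 2: remaining {Nate, Carol}; on the smaller side: {Nate} → Carol is next (Carol > Nate).
  Step 3: only Nate remains → lowest.
Final ranking (highest to lowest):

Mia > Carol > Nate


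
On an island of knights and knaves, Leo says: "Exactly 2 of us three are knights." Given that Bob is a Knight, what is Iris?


Leo claims exactly 2 knights among Leo, Bob, Iris.
Given: Bob is a Knight.

Case 1: Leo is a Knight (tells truth)
  Then exactly 2 of the three are knights.
  Counting Leo, Bob: 2 knight(s) so far. Need 0 more → Iris = Knave.
Case 2: Leo is a Knave (lies)
  Then the count is NOT 2.
  If Iris = Knight, count = 2 = 2 → claim would be true, contradicts lie.
  If Iris = Knave, count = 1 ≠ 2 → lie confirmed ✓

Iris is a Knave.

Knave


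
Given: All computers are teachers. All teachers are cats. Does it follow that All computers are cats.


Premise 1: All computers are teachers.
Premise 2: All teachers are cats.
Conclusion: All computers are cats.
Barbara syllogism (AAA-1): All A are B, All B are C → All A are C.
Middle term (teachers) distributed in premise 2.

Valid


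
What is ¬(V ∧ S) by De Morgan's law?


De Morgan's law: ¬(P ∧ Q) ≡ ¬P ∨ ¬Q
¬(V ∧ S) = ¬V ∨ ¬S

¬V ∨ ¬S


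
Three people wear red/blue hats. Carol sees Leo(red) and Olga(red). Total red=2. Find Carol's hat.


Total red = 2, seen red = 2
Own red = 2 - 2 = 0
Carol's hat is blue.

blue


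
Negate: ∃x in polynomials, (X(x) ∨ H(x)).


Original: ∃x (X(x) ∨ H(x))
Rule: ¬∀→∃, ¬∃→∀, negate predicate.
Negation: ∀x (¬X(x) ∧ ¬H(x))

∀x (¬X(x) ∧ ¬H(x))


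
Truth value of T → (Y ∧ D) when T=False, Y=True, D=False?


T = False, Y = True, D = False
Expression: T → (Y ∧ D)
Step 1: Y ∧ D = True AND False = False
Step 2: T → (False) = False → False = True

True


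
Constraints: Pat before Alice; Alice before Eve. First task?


Constraints: Pat before Alice; Alice before Eve
The first task can have nothing scheduled before it, so it must never appear on the right of a 'before'.
Tasks appearing after some 'before': Alice, Eve.
The only task not in that list is Pat → it is first.

Pat


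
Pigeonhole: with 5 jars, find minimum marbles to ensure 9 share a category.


Pigeonhole: to guarantee k in one of n categories, need (k-1)×n + 1.
k = 9, n = 5
Minimum = (9-1) × 5 + 1 = 8 × 5 + 1

41


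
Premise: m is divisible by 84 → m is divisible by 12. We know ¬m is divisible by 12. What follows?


Modus tollens: P → Q, ¬Q ⊢ ¬P
P: m is divisible by 84
Q: m is divisible by 12
We have P → Q and Q is false.
By modus tollens, P must be false.

It is not the case that m is divisible by 84


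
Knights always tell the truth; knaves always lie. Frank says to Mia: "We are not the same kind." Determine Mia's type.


Frank says: "We are not the same kind."
Case 1: Frank is a Knight (truth-teller)
  Statement is true → they ARE different → Mia is a Knave
Case 2: Frank is a Knave (liar)
  Statement is false → they are NOT different → Mia is a Knave
In both cases, Mia is a Knave.

Knave


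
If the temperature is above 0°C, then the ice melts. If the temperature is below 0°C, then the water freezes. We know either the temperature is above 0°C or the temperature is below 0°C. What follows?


Constructive dilemma: (P → Q) ∧ (R → S), P ∨ R ⊢ Q ∨ S
Premise 1: the temperature is above 0°C → the ice melts
Premise 2: the temperature is below 0°C → the water freezes
Premise 3: the temperature is above 0°C ∨ the temperature is below 0°C
Case 1: Assuming the temperature is above 0°C, then by Premise 1, the ice melts.
Case 2: Assuming the temperature is below 0°C, then by Premise 2, the water freezes.
Since one of the temperature is above 0°C or the temperature is below 0°C must hold, we get the ice melts or the water freezes.

The ice melts or the water freezes.


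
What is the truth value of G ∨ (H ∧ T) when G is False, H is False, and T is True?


G = False, H = False, T = True
Step 1: H ∧ T = False AND True = False
Step 2: G ∨ False = False OR False = False
AND evaluated first (higher precedence); then OR applied.

False


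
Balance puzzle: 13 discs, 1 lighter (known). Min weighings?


Each weighing has 3 outcomes (left heavy / balance / right heavy), so k weighings distinguish at most 3^k cases; splitting into three near-equal groups achieves this.
Need 3^k ≥ 13: 3^2 = 9 < 13 ≤ 3^3 = 27
k = ⌈log₃(13)⌉ = 3

3


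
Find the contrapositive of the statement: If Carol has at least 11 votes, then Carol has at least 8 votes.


Original: If Carol has at least 11 votes, then Carol has at least 8 votes
Contrapositive: If ¬Q, then ¬P
Negate Q: not (Carol has at least 8 votes)
Negate P: not (Carol has at least 11 votes)

If not (Carol has at least 8 votes), then not (Carol has at least 11 votes).


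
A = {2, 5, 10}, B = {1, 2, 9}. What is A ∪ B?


A = {2, 5, 10}
B = {1, 2, 9}
Operation: union
All elements combined: 1, 2, 5, 9, 10

{1, 2, 5, 9, 10}


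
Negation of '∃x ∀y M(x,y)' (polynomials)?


Original: ∃x ∀y M(x,y)
Rule: ¬∀→∃, ¬∃→∀, negate predicate.
Negation: ∀x ∃y ¬M(x,y)

∀x ∃y ¬M(x,y)


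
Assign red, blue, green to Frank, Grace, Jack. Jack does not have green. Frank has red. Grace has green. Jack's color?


From clues:
  Grace → green
  Frank → red
By elimination, Jack gets the remaining.

blue


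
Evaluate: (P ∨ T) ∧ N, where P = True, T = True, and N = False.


P = True, T = True, N = False
Step 1: P ∨ T = True OR True = True
Step 2: True ∧ N = True AND False = False
OR is true when at least one operand is true; AND requires both.

False


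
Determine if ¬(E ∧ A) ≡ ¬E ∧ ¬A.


Expression 1: ¬(E ∧ A)
Expression 2: ¬E ∧ ¬A
Truth table (E A | Expr1 Expr2):
  T T |   F     F
  T F |   T     F   ← differ
  F T |   T     F   ← differ
  F F |   T     T
Counterexample: E=T, A=F gives Expr1 = T but Expr2 = F, so the expressions are NOT logically equivalent.

No


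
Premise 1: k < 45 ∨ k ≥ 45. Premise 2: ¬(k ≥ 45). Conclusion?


Disjunctive syllogism: P ∨ Q, ¬P ⊢ Q
Disjunction: k < 45 ∨ k ≥ 45
We know it is not the case that k ≥ 45.
By disjunctive syllogism, the other disjunct must be true.

k < 45


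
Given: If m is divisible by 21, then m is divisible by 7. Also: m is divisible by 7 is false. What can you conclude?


Modus tollens: P → Q, ¬Q ⊢ ¬P
P: m is divisible by 21
Q: m is divisible by 7
We have P → Q and Q is false.
By modus tollens, P must be false.

It is not the case that m is divisible by 21


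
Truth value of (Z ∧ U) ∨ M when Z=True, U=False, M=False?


Z = True, U = False, M = False
Expression: (Z ∧ U) ∨ M
Step 1: Z ∧ U = True AND False = False
Step 2: (False) ∨ M = False OR False = False

False


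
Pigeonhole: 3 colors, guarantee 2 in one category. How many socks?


Pigeonhole: to guarantee k in one of n categories, need (k-1)×n + 1.
k = 2, n = 3
Minimum = (2-1) × 3 + 1 = 1 × 3 + 1

4


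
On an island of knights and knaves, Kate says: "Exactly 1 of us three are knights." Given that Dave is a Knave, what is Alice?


Kate claims exactly 1 knights among Kate, Dave, Alice.
Given: Dave is a Knave.

Case 1: Kate is a Knight (tells truth)
  Then exactly 1 of the three are knights.
  Counting Kate, Dave: 1 knight(s) so far. Need 0 more → Alice = Knave.
Case 2: Kate is a Knave (lies)
  Then the count is NOT 1.
  If Alice = Knight, count = 1 = 1 → claim would be true, contradicts lie.
  If Alice = Knave, count = 0 ≠ 1 → lie confirmed ✓

Alice is a Knave.

Knave


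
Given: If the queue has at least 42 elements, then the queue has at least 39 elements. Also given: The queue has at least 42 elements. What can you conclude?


Modus ponens: P → Q, P ⊢ Q
P: the queue has at least 42 elements
Q: the queue has at least 39 elements
We have P → Q and P is true.
By modus ponens, Q must be true.

The queue has at least 39 elements


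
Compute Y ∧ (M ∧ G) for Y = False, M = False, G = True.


Y = False, M = False, G = True
Step 1: M ∧ G = False AND True = False
Step 2: Y ∧ False = False AND False = False
AND is true only when ALL operands are true.

False


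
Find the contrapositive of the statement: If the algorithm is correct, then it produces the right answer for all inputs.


Original: If the algorithm is correct, then it produces the right answer for all inputs
Contrapositive: If ¬Q, then ¬P
Negate Q: not (it produces the right answer for all inputs)
Negate P: not (the algorithm is correct)

If not (it produces the right answer for all inputs), then not (the algorithm is correct).


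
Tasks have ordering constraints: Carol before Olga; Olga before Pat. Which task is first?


Constraints: Carol before Olga; Olga before Pat
The first task can have nothing scheduled before it, so it must never appear on the right of a 'before'.
Tasks appearing after some 'before': Olga, Pat.
The only task not in that list is Carol → it is first.

Carol


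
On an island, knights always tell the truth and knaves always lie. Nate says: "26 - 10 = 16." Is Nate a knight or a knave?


Statement: "26 - 10 = 16."
Actual: 26 - 10 = 16
Claimed: 16
Statement is TRUE → Nate tells the truth → Knight

Knight


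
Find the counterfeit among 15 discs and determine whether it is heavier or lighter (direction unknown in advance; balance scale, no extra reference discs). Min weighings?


Let n = 15. 30 possibilities (n discs × lighter/heavier); each weighing has 3 outcomes.
Bound for k weighings: say the first weighing puts j discs on each pan. If it tips, the 2j weighed discs remain suspects (each with a known direction) and k-1 weighings give 3^(k-1) outcomes; 3^(k-1) is odd, so 2j ≤ 3^(k-1) - 1. If it balances, the n - 2j unweighed discs remain with direction unknown: 2(n - 2j) ≤ 3^(k-1) - 1 by the same parity argument. Adding, n ≤ (3^(k-1) - 1) + (3^(k-1) - 1)/2 = (3^k - 3)/2, and the classical three-group strategy achieves this (3 discs in 2 weighings, 12 in 3, 39 in 4, 120 in 5).
So we need the smallest k with (3^k - 3)/2 ≥ 15.
k = 3: (3^3 - 3)/2 = 12 < 15 ✗
k = 4: (3^4 - 3)/2 = 39 ≥ 15 ✓

4


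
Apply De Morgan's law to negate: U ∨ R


De Morgan's law: ¬(P ∨ Q) ≡ ¬P ∧ ¬Q
¬(U ∨ R) = ¬U ∧ ¬R

¬U ∧ ¬R


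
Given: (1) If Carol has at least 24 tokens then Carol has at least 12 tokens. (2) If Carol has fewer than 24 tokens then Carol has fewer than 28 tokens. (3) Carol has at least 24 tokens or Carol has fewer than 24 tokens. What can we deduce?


Constructive dilemma: (P → Q) ∧ (R → S), P ∨ R ⊢ Q ∨ S
Premise 1: Carol has at least 24 tokens → Carol has at least 12 tokens
Premise 2: Carol has fewer than 24 tokens → Carol has fewer than 28 tokens
Premise 3: Carol has at least 24 tokens ∨ Carol has fewer than 24 tokens
Case 1: Assuming Carol has at least 24 tokens, then by Premise 1, Carol has at least 12 tokens.
Case 2: Assuming Carol has fewer than 24 tokens, then by Premise 2, Carol has fewer than 28 tokens.
Since one of Carol has at least 24 tokens or Carol has fewer than 24 tokens must hold, we get Carol has at least 12 tokens or Carol has fewer than 28 tokens.

Carol has at least 12 tokens or Carol has fewer than 28 tokens.


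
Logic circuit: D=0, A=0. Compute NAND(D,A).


D AND A = 0
NOT(0) = 1

1


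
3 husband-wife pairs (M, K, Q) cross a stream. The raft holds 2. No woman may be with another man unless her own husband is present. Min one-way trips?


Label couples M, K, Q (H = husband, W = wife).
Counting alone: 6 people, the raft carries 2 and someone must bring it back, so each round trip nets at most +1 on the far side until the last crossing → at least 9 trips. The jealousy constraint makes 9 impossible; the shortest valid schedule has 11:
1. WM+WK →  (far: WM,WK; near: HM,HK,HQ,WQ)
2. WM ←       (far: WK; near: HM,HK,HQ,WM,WQ)
3. WM+WQ →  (far: WM,WK,WQ; near: HM,HK,HQ)
4. WM ←       (far: WK,WQ; near: HM,HK,HQ,WM)
5. HK+HQ →  (far: HK,WK,HQ,WQ; near: HM,WM)
6. HK+WK ←  (far: HQ,WQ; near: HM,WM,HK,WK)
7. HM+HK →  (far: HM,HK,HQ,WQ; near: WM,WK)
8. WQ ←       (far: HM,HK,HQ; near: WM,WK,WQ)
9. WM+WK →  (far: HM,WM,HK,WK,HQ; near: WQ)
10. HQ ←      (far: HM,WM,HK,WK; near: HQ,WQ)
11. HQ+WQ → (far: all six; near: empty)
In every state each wife is either with her husband or with no other man.
Minimum trips = 11

11


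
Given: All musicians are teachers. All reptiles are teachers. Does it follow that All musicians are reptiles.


Premise 1: All musicians are teachers.
Premise 2: All reptiles are teachers.
Conclusion: All musicians are reptiles.
Fallacy: undistributed middle. teachers is predicate in both.
Counterexample: musicians and reptiles could be disjoint subsets of teachers.

Invalid


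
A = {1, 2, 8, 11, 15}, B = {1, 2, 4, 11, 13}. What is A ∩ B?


A = {1, 2, 8, 11, 15}
B = {1, 2, 4, 11, 13}
Operation: intersection
Elements in both: 1, 2, 11

{1, 2, 11}


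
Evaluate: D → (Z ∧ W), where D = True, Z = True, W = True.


D = True, Z = True, W = True
Step 1: Z ∧ W = True AND True = True
Step 2: D → (True): false only when D=True and consequent=False.
Result: True

True


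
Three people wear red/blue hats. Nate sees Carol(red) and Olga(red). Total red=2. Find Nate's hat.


Total red = 2, seen red = 2
Own red = 2 - 2 = 0
Nate's hat is blue.

blue


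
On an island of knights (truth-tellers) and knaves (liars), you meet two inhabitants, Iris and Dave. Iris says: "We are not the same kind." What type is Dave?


Iris says: "We are not the same kind."
Case 1: Iris is a Knight (truth-teller)
  Statement is true → they ARE different → Dave is a Knave
Case 2: Iris is a Knave (liar)
  Statement is false → they are NOT different → Dave is a Knave
In both cases, Dave is a Knave.

Knave


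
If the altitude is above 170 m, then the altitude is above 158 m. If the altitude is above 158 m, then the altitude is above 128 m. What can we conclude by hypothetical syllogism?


Hypothetical syllogism: P → Q, Q → R ⊢ P → R
Premise 1: the altitude is above 170 m → the altitude is above 158 m
Premise 2: the altitude is above 158 m → the altitude is above 128 m
Chain the implications: the middle term (the altitude is above 158 m) links the two.
Conclusion: If the altitude is above 170 m, then the altitude is above 128 m.

If the altitude is above 170 m, then the altitude is above 128 m.


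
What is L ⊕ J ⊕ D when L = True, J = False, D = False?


L = True, J = False, D = False
Step 1: L ⊕ J = True XOR False = True
Step 2: True ⊕ D = True XOR False = True
XOR is true when an odd number of operands are true.

True


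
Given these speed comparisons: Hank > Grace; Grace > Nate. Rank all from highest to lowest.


Constraints: Hank > Grace; Grace > Nate
Method: at each step, the next-highest is the one remaining person who never appears on the smaller side of a constraint between remaining people.
  Step 1: remaining {Hank, Nate, Grace}; on the smaller side: {Nate, Grace} → Hank is next (Hank > Grace).
  Step 2: remaining {Nate, Grace}; on the smaller side: {Nate} → Grace is next (Grace > Nate).
  Step 3: only Nate remains → lowest.
Final ranking (highest to lowest):

Hank > Grace > Nate


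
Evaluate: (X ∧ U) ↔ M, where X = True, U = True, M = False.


X = True, U = True, M = False
Step 1: X ∧ U = True AND True = True
Step 2: (True) ↔ M: true when both sides have same truth value.
Result: True ↔ False = False

False


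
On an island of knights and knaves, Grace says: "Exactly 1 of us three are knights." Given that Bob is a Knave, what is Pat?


Grace claims exactly 1 knights among Grace, Bob, Pat.
Given: Bob is a Knave.

Case 1: Grace is a Knight (tells truth)
  Then exactly 1 of the three are knights.
  Counting Grace, Bob: 1 knight(s) so far. Need 0 more → Pat = Knave.
Case 2: Grace is a Knave (lies)
  Then the count is NOT 1.
  If Pat = Knight, count = 1 = 1 → claim would be true, contradicts lie.
  If Pat = Knave, count = 0 ≠ 1 → lie confirmed ✓

Pat is a Knave.

Knave


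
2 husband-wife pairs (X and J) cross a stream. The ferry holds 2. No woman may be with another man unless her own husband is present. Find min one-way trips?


Label couples X and J.
1. WX+WJ → (far: WX,WJ; near: HX,HJ)
2. WX ←   (far: WJ; near: HX,HJ,WX)
3. HX+HJ → (far: HX,HJ,WJ; near: WX)
4. HX ←   (far: HJ,WJ; near: HX,WX)  — HX returns, since WX is alone on near bank
5. HX+WX → (far: all four; near: empty)
Every state respects the constraint.
Minimum trips = 5

5


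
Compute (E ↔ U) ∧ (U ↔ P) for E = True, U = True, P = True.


E = True, U = True, P = True
Step 1: E ↔ U is true when E and U have the same value. Result: True
Step 2: U ↔ P is true when U and P have the same value. Result: True
Step 3: True ∧ True = True

True


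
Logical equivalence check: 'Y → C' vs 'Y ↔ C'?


Expression 1: Y → C
Expression 2: Y ↔ C
Truth table (Y C | Expr1 Expr2):
  T T |   T     T
  T F |   F     F
  F T |   T     F   ← differ
  F F |   T     T
Counterexample: Y=F, C=T gives Expr1 = T but Expr2 = F, so the expressions are NOT logically equivalent.

No


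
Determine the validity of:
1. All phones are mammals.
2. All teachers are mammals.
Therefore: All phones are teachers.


Premise 1: All phones are mammals.
Premise 2: All teachers are mammals.
Conclusion: All phones are teachers.
Fallacy: undistributed middle. mammals is predicate in both.
Counterexample: phones and teachers could be disjoint subsets of mammals.

Invalid


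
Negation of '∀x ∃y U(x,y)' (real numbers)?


Original: ∀x ∃y U(x,y)
Rule: ¬∀→∃, ¬∃→∀, negate predicate.
Negation: ∃x ∀y ¬U(x,y)

∃x ∀y ¬U(x,y)


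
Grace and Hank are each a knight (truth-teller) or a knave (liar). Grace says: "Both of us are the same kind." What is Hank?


Grace says: "Both of us are the same kind."
Case 1: Grace is a Knight (truth-teller)
  Statement is true → they ARE the same → Hank is also a Knight
Case 2: Grace is a Knave (liar)
  Statement is false → they are NOT the same → Hank is a Knight
In both cases, Hank is a Knight.

Knight


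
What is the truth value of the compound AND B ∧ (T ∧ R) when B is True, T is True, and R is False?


B = True, T = True, R = False
Step 1: T ∧ R = True AND False = False
Step 2: B ∧ False = True AND False = False
AND is true only when ALL operands are true.

False


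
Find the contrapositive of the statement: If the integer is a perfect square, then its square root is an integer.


Original: If the integer is a perfect square, then its square root is an integer
Contrapositive: If ¬Q, then ¬P
Negate Q: not (its square root is an integer)
Negate P: not (the integer is a perfect square)

If not (its square root is an integer), then not (the integer is a perfect square).


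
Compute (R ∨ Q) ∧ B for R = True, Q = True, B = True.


R = True, Q = True, B = True
Step 1: R ∨ Q = True OR True = True
Step 2: True ∧ B = True AND True = True
OR is true when at least one operand is true; AND requires both.

True


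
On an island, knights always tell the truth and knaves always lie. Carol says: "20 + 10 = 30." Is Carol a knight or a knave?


Statement: "20 + 10 = 30."
Actual: 20 + 10 = 30
Claimed: 30
Statement is TRUE → Carol tells the truth → Knight

Knight


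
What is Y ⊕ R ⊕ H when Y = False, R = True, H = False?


Y = False, R = True, H = False
Step 1: Y ⊕ R = False XOR True = True
Step 2: True ⊕ H = True XOR False = True
XOR is true when an odd number of operands are true.

True


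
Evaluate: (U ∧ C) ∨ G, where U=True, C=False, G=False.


U = True, C = False, G = False
Expression: (U ∧ C) ∨ G
Step 1: U ∧ C = True AND False = False
Step 2: (False) ∨ G = False OR False = False

False


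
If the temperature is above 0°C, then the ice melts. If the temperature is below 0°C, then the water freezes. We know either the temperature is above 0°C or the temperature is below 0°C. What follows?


Constructive dilemma: (P → Q) ∧ (R → S), P ∨ R ⊢ Q ∨ S
Premise 1: the temperature is above 0°C → the ice melts
Premise 2: the temperature is below 0°C → the water freezes
Premise 3: the temperature is above 0°C ∨ the temperature is below 0°C
Case 1: Assuming the temperature is above 0°C, then by Premise 1, the ice melts.
Case 2: Assuming the temperature is below 0°C, then by Premise 2, the water freezes.
Since one of the temperature is above 0°C or the temperature is below 0°C must hold, we get the ice melts or the water freezes.

The ice melts or the water freezes.


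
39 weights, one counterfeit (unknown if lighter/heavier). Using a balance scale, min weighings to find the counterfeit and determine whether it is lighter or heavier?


Let n = 39. 78 possibilities (n weights × lighter/heavier); each weighing has 3 outcomes.
Bound for k weighings: say the first weighing puts j weights on each pan. If it tips, the 2j weighed weights remain suspects (each with a known direction) and k-1 weighings give 3^(k-1) outcomes; 3^(k-1) is odd, so 2j ≤ 3^(k-1) - 1. If it balances, the n - 2j unweighed weights remain with direction unknown: 2(n - 2j) ≤ 3^(k-1) - 1 by the same parity argument. Adding, n ≤ (3^(k-1) - 1) + (3^(k-1) - 1)/2 = (3^k - 3)/2, and the classical three-group strategy achieves this (3 weights in 2 weighings, 12 in 3, 39 in 4, 120 in 5).
So we need the smallest k with (3^k - 3)/2 ≥ 39.
k = 3: (3^3 - 3)/2 = 12 < 39 ✗
k = 4: (3^4 - 3)/2 = 39 ≥ 39 ✓

4


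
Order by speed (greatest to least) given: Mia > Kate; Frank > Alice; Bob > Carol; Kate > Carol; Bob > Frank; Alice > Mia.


Constraints: Mia > Kate; Frank > Alice; Bob > Carol; Kate > Carol; Bob > Frank; Alice > Mia
Method: at each step, the next-highest is the one remaining person who never appears on the smaller side of a constraint between remaining people.
  Step 1: remaining {Kate, Mia, Carol, Frank, Alice, Bob}; on the smaller side: {Kate, Mia, Carol, Frank, Alice} → Bob is next (Bob > Carol; Bob > Frank).
  Step 2: remaining {Kate, Mia, Carol, Frank, Alice}; on the smaller side: {Kate, Mia, Carol, Alice} → Frank is next (Frank > Alice).
  Step 3: remaining {Kate, Mia, Carol, Alice}; on the smaller side: {Kate, Mia, Carol} → Alice is next (Alice > Mia).
  Step 4: remaining {Kate, Mia, Carol}; on the smaller side: {Kate, Carol} → Mia is next (Mia > Kate).
  Step 5: remaining {Kate, Carol}; on the smaller side: {Carol} → Kate is next (Kate > Carol).
  Step 6: only Carol remains → lowest.
Final ranking (highest to lowest):

Bob > Frank > Alice > Mia > Kate > Carol


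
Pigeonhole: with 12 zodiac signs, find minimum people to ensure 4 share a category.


Pigeonhole: to guarantee k in one of n categories, need (k-1)×n + 1.
k = 4, n = 12
Minimum = (4-1) × 12 + 1 = 3 × 12 + 1

37


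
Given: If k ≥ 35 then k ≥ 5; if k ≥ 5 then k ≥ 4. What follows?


Hypothetical syllogism: P → Q, Q → R ⊢ P → R
Premise 1: k ≥ 35 → k ≥ 5
Premise 2: k ≥ 5 → k ≥ 4
Chain the implications: the middle term (k ≥ 5) links the two.
Conclusion: If k ≥ 35, then k ≥ 4.

If k ≥ 35, then k ≥ 4.


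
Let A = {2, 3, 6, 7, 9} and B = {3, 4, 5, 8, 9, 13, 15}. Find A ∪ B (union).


A = {2, 3, 6, 7, 9}
B = {3, 4, 5, 8, 9, 13, 15}
Operation: union
All elements combined: 2, 3, 4, 5, 6, 7, 8, 9, 13, 15

{2, 3, 4, 5, 6, 7, 8, 9, 13, 15}


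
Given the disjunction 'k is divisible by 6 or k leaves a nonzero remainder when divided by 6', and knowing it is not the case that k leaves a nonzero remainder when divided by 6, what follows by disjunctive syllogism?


Disjunctive syllogism: P ∨ Q, ¬P ⊢ Q
Disjunction: k is divisible by 6 ∨ k leaves a nonzero remainder when divided by 6
We know it is not the case that k leaves a nonzero remainder when divided by 6.
By disjunctive syllogism, the other disjunct must be true.

k is divisible by 6


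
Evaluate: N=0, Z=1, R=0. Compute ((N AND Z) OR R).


N AND Z = 0&1 = 0
0 OR 0 = 0

0


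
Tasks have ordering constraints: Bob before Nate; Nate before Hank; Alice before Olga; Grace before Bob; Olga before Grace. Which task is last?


Constraints: Bob before Nate; Nate before Hank; Alice before Olga; Grace before Bob; Olga before Grace
The last task can have nothing scheduled after it, so it must never appear on the left of a 'before'.
Tasks appearing before some other task: Bob, Nate, Alice, Grace, Olga.
The only task not in that list is Hank → it is last.

Hank


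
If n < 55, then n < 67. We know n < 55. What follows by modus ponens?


Modus ponens: P → Q, P ⊢ Q
P: n < 55
Q: n < 67
We have P → Q and P is true.
By modus ponens, Q must be true.

n < 67


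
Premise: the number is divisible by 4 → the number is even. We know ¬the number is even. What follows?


Modus tollens: P → Q, ¬Q ⊢ ¬P
P: the number is divisible by 4
Q: the number is even
We have P → Q and Q is false.
By modus tollens, P must be false.

It is not the case that the number is divisible by 4


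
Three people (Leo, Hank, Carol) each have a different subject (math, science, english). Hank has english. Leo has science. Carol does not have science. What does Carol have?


From clues:
  Leo → science
  Hank → english
By elimination, Carol gets the remaining.

math


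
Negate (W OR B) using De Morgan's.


De Morgan's law: ¬(P ∨ Q) ≡ ¬P ∧ ¬Q
¬(W ∨ B) = ¬W ∧ ¬B

¬W ∧ ¬B


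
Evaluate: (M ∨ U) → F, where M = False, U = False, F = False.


M = False, U = False, F = False
Step 1: M ∨ U = False OR False = False
Step 2: (False) → F: false only when antecedent=True and F=False.
Result: True

True


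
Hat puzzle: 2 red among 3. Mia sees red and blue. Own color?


Total red = 2, seen red = 1
Own red = 2 - 1 = 1
Mia's hat is red.

red


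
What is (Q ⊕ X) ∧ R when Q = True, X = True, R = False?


Q = True, X = True, R = False
Step 1: Q ⊕ X = True XOR True = False
Step 2: False ∧ R = False AND False = False
XOR true when exactly one of Q,X is true; then AND with R.

False


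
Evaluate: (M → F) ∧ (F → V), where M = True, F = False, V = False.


M = True, F = False, V = False
Step 1: M → F is false only when M=True and F=False. Result: False
Step 2: F → V is false only when F=True and V=False. Result: True
Step 3: False ∧ True = False

False


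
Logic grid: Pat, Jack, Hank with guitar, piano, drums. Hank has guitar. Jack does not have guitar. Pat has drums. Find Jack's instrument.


From clues:
  Hank → guitar
  Pat → drums
By elimination, Jack gets the remaining.

piano
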